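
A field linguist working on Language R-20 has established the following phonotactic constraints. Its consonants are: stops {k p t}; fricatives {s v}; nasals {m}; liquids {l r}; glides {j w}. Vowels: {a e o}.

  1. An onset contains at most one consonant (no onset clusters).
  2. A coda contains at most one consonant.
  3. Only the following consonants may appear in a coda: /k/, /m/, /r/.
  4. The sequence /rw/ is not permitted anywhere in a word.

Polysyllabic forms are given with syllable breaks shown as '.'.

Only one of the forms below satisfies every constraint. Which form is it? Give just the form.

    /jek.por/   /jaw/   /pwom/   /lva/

/jek.por/

/jek.por/ — σ1 onset /j/, coda /k/ ok; σ2 onset /p/, coda /r/ ok → licit
/jaw/ — violates constraint 3: syllable 1 coda contains /w/, which is not a licensed coda consonant → illicit
/pwom/ — violates constraint 1: syllable 1 onset /pw/ has 2 consonants (> 1) → illicit
/lva/ — violates constraint 1: syllable 1 onset /lv/ has 2 consonants (> 1) → illicit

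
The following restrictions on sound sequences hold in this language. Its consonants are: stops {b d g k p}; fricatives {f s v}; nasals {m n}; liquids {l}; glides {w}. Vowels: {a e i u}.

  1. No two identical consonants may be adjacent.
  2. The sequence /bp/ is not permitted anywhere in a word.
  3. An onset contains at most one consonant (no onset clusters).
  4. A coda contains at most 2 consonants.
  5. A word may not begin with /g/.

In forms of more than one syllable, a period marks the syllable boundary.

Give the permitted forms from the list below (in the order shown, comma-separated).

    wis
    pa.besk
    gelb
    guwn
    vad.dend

wis — σ1 onset /w/, coda /s/ ok → permitted
pa.besk — σ1 onset /p/, coda /∅/ ok; σ2 onset /b/, coda /sk/ (2C) ok → permitted
gelb — violates constraint 5: word begins with /g/ → not permitted
guwn — violates constraint 5: word begins with /g/ → not permitted
vad.dend — violates constraint 1: adjacent identical consonants /dd/ → not permitted

wis, pa.besk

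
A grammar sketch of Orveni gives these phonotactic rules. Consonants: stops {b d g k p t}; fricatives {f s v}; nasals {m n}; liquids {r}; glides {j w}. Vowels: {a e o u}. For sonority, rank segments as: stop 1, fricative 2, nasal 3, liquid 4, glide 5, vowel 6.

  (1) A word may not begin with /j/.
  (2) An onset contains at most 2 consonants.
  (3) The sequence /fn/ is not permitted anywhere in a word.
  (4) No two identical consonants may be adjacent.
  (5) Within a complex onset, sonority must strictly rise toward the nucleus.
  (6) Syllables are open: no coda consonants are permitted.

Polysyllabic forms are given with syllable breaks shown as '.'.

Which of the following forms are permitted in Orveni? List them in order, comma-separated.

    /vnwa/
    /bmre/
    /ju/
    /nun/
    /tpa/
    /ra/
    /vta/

/ra/

/vnwa/ — violates constraint 2: syllable 1 onset /vnw/ has 3 consonants (> 2) → not permitted
/bmre/ — violates constraint 2: syllable 1 onset /bmr/ has 3 consonants (> 2) → not permitted
/ju/ — violates constraint 1: word begins with /j/ → not permitted
/nun/ — violates constraint 6: syllable 1 coda /n/ has 1 consonant (> 0) → not permitted
/tpa/ — violates constraint 5: syllable 1 onset /tp/: /t/ (stop, 1) → /p/ (stop, 1) does not rise → not permitted
/ra/ — σ1 onset /r/, coda /∅/ ok → permitted
/vta/ — violates constraint 5: syllable 1 onset /vt/: /v/ (fricative, 2) → /t/ (stop, 1) does not rise → not permitted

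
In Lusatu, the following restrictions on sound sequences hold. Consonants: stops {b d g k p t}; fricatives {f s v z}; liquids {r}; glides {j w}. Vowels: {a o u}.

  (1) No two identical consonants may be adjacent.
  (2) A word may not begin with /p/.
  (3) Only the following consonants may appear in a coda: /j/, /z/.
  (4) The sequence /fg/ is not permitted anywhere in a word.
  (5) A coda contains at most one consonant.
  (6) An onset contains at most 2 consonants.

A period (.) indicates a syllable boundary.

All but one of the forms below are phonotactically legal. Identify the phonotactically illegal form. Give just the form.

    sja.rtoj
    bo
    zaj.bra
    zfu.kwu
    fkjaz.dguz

sja.rtoj — σ1 onset /sj/ (2C), coda /∅/ ok; σ2 onset /rt/ (2C), coda /j/ ok → phonotactically legal
bo — σ1 onset /b/, coda /∅/ ok → phonotactically legal
zaj.bra — σ1 onset /z/, coda /j/ ok; σ2 onset /br/ (2C), coda /∅/ ok → phonotactically legal
zfu.kwu — σ1 onset /zf/ (2C), coda /∅/ ok; σ2 onset /kw/ (2C), coda /∅/ ok → phonotactically legal
fkjaz.dguz — violates constraint 6: syllable 1 onset /fkj/ has 3 consonants (> 2) → phonotactically illegal

fkjaz.dguz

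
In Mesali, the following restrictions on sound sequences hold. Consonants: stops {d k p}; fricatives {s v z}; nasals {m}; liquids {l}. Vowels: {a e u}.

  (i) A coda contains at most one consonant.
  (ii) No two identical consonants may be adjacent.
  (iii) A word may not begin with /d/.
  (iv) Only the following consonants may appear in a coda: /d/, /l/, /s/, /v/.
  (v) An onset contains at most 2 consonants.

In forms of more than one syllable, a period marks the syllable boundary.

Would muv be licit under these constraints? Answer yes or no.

muv — σ1 onset /m/, coda /v/ ok → licit

yes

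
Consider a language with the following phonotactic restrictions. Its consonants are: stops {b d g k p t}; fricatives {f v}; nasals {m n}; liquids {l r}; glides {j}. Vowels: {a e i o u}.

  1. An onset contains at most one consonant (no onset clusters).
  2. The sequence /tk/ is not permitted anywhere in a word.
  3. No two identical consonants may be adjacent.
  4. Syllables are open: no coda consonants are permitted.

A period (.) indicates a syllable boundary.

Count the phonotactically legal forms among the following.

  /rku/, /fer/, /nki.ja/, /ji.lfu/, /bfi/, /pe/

1

/rku/ — violates constraint 1: syllable 1 onset /rk/ has 2 consonants (> 1) → phonotactically illegal
/fer/ — violates constraint 4: syllable 1 coda /r/ has 1 consonant (> 0) → phonotactically illegal
/nki.ja/ — violates constraint 1: syllable 1 onset /nk/ has 2 consonants (> 1) → phonotactically illegal
/ji.lfu/ — violates constraint 1: syllable 2 onset /lf/ has 2 consonants (> 1) → phonotactically illegal
/bfi/ — violates constraint 1: syllable 1 onset /bf/ has 2 consonants (> 1) → phonotactically illegal
/pe/ — σ1 onset /p/, coda /∅/ ok → phonotactically legal
Phonotactically legal: /pe/ → 1.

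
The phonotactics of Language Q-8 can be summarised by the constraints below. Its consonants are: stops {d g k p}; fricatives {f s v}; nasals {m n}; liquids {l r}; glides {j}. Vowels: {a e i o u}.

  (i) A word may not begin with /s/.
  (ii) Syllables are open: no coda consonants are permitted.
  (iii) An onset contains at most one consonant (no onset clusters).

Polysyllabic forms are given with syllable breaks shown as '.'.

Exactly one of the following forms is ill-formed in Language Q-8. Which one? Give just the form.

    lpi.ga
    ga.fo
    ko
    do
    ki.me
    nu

lpi.ga — violates constraint (iii): syllable 1 onset /lp/ has 2 consonants (> 1) → ill-formed
ga.fo — σ1 onset /g/, coda /∅/ ok; σ2 onset /f/, coda /∅/ ok → well-formed
ko — σ1 onset /k/, coda /∅/ ok → well-formed
do — σ1 onset /d/, coda /∅/ ok → well-formed
ki.me — σ1 onset /k/, coda /∅/ ok; σ2 onset /m/, coda /∅/ ok → well-formed
nu — σ1 onset /n/, coda /∅/ ok → well-formed

lpi.ga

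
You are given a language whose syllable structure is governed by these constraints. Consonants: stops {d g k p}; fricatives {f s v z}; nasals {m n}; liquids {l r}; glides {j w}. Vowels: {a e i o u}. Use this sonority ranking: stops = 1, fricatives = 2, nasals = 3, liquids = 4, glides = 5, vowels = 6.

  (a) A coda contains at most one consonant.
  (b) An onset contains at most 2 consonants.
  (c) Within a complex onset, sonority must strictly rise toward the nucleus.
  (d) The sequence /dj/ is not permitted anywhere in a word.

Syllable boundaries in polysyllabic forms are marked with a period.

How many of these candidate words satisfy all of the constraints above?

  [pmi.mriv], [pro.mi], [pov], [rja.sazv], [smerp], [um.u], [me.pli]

5

[pmi.mriv] — σ1 onset /pm/ (1→3 rises), coda /∅/ ok; σ2 onset /mr/ (3→4 rises), coda /v/ ok → well-formed
[pro.mi] — σ1 onset /pr/ (1→4 rises), coda /∅/ ok; σ2 onset /m/, coda /∅/ ok → well-formed
[pov] — σ1 onset /p/, coda /v/ ok → well-formed
[rja.sazv] — violates constraint (a): syllable 2 coda /zv/ has 2 consonants (> 1) → ill-formed
[smerp] — violates constraint (a): syllable 1 coda /rp/ has 2 consonants (> 1) → ill-formed
[um.u] — σ1 onset /∅/, coda /m/ ok; σ2 onset /∅/, coda /∅/ ok → well-formed
[me.pli] — σ1 onset /m/, coda /∅/ ok; σ2 onset /pl/ (1→4 rises), coda /∅/ ok → well-formed
Well-formed: [pmi.mriv], [pro.mi], [pov], [um.u], [me.pli] → 5.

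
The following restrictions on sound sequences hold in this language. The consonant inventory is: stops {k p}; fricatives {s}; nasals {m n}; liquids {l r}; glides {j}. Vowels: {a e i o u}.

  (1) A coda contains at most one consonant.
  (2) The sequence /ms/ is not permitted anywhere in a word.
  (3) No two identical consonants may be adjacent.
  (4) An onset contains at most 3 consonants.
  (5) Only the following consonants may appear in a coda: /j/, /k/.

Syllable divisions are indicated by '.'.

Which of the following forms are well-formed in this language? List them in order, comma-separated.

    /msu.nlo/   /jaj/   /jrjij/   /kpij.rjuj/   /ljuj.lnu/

/jaj/, /jrjij/, /kpij.rjuj/, /ljuj.lnu/

/msu.nlo/ — violates constraint 2: contains banned sequence /ms/ → ill-formed
/jaj/ — σ1 onset /j/, coda /j/ ok → well-formed
/jrjij/ — σ1 onset /jrj/ (3C), coda /j/ ok → well-formed
/kpij.rjuj/ — σ1 onset /kp/ (2C), coda /j/ ok; σ2 onset /rj/ (2C), coda /j/ ok → well-formed
/ljuj.lnu/ — σ1 onset /lj/ (2C), coda /j/ ok; σ2 onset /ln/ (2C), coda /∅/ ok → well-formed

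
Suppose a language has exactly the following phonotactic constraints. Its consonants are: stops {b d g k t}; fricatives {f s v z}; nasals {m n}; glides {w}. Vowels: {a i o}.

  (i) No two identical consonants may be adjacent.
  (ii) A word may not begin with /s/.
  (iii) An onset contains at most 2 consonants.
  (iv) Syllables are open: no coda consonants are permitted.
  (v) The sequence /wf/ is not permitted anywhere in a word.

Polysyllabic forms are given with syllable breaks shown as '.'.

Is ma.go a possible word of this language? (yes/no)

ma.go — σ1 onset /m/, coda /∅/ ok; σ2 onset /g/, coda /∅/ ok → phonotactically legal

yes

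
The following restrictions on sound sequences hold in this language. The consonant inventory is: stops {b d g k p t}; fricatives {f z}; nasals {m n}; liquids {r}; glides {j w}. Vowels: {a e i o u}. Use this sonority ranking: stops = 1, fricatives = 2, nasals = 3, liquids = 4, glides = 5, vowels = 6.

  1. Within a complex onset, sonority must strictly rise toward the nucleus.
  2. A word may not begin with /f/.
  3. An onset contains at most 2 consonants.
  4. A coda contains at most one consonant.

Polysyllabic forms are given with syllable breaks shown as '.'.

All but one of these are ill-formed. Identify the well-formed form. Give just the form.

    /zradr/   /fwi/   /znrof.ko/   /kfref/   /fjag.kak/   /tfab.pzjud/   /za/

/za/

/zradr/ — violates constraint 4: syllable 1 coda /dr/ has 2 consonants (> 1) → ill-formed
/fwi/ — violates constraint 2: word begins with /f/ → ill-formed
/znrof.ko/ — violates constraint 3: syllable 1 onset /znr/ has 3 consonants (> 2) → ill-formed
/kfref/ — violates constraint 3: syllable 1 onset /kfr/ has 3 consonants (> 2) → ill-formed
/fjag.kak/ — violates constraint 2: word begins with /f/ → ill-formed
/tfab.pzjud/ — violates constraint 3: syllable 2 onset /pzj/ has 3 consonants (> 2) → ill-formed
/za/ — σ1 onset /z/, coda /∅/ ok → well-formed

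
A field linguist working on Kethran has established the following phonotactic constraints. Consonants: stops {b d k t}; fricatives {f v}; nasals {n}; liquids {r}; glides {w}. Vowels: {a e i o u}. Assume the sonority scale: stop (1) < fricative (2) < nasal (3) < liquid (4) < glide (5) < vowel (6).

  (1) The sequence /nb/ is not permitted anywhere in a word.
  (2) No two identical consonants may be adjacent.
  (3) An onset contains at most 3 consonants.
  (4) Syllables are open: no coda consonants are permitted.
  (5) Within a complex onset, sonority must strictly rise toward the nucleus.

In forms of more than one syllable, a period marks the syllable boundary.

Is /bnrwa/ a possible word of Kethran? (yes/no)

no

/bnrwa/ — violates constraint 3: syllable 1 onset /bnrw/ has 4 consonants (> 3) → not permitted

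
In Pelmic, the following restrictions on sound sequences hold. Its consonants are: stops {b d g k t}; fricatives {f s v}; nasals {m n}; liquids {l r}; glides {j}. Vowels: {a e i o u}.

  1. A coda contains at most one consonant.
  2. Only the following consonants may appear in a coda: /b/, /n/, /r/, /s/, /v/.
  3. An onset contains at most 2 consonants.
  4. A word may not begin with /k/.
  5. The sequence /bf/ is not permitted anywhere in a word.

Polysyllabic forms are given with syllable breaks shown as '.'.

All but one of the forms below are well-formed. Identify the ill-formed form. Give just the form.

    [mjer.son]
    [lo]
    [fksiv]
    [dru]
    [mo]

[fksiv]

[mjer.son] — σ1 onset /mj/ (2C), coda /r/ ok; σ2 onset /s/, coda /n/ ok → well-formed
[lo] — σ1 onset /l/, coda /∅/ ok → well-formed
[fksiv] — violates constraint 3: syllable 1 onset /fks/ has 3 consonants (> 2) → ill-formed
[dru] — σ1 onset /dr/ (2C), coda /∅/ ok → well-formed
[mo] — σ1 onset /m/, coda /∅/ ok → well-formed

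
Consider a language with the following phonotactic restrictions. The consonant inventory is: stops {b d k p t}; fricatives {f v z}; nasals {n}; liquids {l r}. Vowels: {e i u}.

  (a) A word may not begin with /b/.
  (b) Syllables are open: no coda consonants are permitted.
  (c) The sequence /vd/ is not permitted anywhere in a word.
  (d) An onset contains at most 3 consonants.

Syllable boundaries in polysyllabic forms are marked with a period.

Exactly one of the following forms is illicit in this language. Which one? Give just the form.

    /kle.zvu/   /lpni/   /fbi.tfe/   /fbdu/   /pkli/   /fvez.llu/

/fvez.llu/

/kle.zvu/ — σ1 onset /kl/ (2C), coda /∅/ ok; σ2 onset /zv/ (2C), coda /∅/ ok → licit
/lpni/ — σ1 onset /lpn/ (3C), coda /∅/ ok → licit
/fbi.tfe/ — σ1 onset /fb/ (2C), coda /∅/ ok; σ2 onset /tf/ (2C), coda /∅/ ok → licit
/fbdu/ — σ1 onset /fbd/ (3C), coda /∅/ ok → licit
/pkli/ — σ1 onset /pkl/ (3C), coda /∅/ ok → licit
/fvez.llu/ — violates constraint (b): syllable 1 coda /z/ has 1 consonant (> 0) → illicit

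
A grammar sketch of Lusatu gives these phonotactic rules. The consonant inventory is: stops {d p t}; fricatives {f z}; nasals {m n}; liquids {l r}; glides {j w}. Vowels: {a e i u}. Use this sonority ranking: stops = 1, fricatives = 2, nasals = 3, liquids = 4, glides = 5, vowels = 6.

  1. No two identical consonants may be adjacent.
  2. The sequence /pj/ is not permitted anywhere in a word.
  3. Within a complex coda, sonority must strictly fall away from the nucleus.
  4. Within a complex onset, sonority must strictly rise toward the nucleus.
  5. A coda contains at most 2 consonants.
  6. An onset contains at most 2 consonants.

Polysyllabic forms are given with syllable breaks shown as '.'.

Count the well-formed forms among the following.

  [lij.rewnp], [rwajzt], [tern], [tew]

[lij.rewnp] — violates constraint 5: syllable 2 coda /wnp/ has 3 consonants (> 2) → ill-formed
[rwajzt] — violates constraint 5: syllable 1 coda /jzt/ has 3 consonants (> 2) → ill-formed
[tern] — σ1 onset /t/, coda /rn/ (4→3 falls) ok → well-formed
[tew] — σ1 onset /t/, coda /w/ ok → well-formed
Well-formed: [tern], [tew] → 2.

2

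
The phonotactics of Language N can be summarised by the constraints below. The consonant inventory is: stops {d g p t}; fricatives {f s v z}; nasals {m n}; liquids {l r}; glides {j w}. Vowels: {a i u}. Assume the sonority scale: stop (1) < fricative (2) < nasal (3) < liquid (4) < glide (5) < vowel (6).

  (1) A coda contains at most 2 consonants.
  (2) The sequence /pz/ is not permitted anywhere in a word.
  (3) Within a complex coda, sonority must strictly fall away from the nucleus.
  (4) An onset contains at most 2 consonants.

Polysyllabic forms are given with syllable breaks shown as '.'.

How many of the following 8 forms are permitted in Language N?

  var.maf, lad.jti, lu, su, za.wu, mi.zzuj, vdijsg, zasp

7

var.maf — σ1 onset /v/, coda /r/ ok; σ2 onset /m/, coda /f/ ok → permitted
lad.jti — σ1 onset /l/, coda /d/ ok; σ2 onset /jt/ (2C), coda /∅/ ok → permitted
lu — σ1 onset /l/, coda /∅/ ok → permitted
su — σ1 onset /s/, coda /∅/ ok → permitted
za.wu — σ1 onset /z/, coda /∅/ ok; σ2 onset /w/, coda /∅/ ok → permitted
mi.zzuj — σ1 onset /m/, coda /∅/ ok; σ2 onset /zz/ (2C), coda /j/ ok → permitted
vdijsg — violates constraint 1: syllable 1 coda /jsg/ has 3 consonants (> 2) → not permitted
zasp — σ1 onset /z/, coda /sp/ (2→1 falls) ok → permitted
Permitted: var.maf, lad.jti, lu, su, za.wu, mi.zzuj, zasp → 7.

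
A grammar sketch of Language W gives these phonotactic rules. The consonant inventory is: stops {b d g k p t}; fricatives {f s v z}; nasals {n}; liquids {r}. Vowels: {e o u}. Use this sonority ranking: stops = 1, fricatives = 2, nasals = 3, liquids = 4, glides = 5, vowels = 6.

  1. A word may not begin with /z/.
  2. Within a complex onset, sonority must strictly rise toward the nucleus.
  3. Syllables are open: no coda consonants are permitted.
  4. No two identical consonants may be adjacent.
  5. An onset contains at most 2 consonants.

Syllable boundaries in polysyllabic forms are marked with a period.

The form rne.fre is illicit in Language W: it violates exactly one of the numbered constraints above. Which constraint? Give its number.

rne.fre: syllable 1 onset /rn/: /r/ (liquid, 4) → /n/ (nasal, 3) does not rise.
This is a violation of constraint 2: "Within a complex onset, sonority must strictly rise toward the nucleus."
The remaining constraints (1, 3, 4, 5) are satisfied.

2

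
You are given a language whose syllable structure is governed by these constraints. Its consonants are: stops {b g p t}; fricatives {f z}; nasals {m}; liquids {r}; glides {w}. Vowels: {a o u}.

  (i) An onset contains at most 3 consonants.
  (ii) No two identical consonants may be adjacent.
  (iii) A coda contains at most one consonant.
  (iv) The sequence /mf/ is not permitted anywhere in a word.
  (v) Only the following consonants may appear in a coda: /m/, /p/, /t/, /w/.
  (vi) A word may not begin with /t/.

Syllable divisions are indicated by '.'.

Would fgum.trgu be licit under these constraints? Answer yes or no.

yes

fgum.trgu — σ1 onset /fg/ (2C), coda /m/ ok; σ2 onset /trg/ (3C), coda /∅/ ok → licit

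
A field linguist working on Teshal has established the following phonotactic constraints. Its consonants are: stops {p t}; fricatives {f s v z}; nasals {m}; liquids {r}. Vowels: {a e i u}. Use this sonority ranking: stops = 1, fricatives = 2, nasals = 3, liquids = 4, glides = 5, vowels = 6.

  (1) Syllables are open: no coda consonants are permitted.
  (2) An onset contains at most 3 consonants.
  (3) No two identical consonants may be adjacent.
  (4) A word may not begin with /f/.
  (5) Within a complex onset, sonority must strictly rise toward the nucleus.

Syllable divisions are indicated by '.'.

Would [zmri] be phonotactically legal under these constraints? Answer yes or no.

yes

[zmri] — σ1 onset /zmr/ (2→3→4 rises), coda /∅/ ok → phonotactically legal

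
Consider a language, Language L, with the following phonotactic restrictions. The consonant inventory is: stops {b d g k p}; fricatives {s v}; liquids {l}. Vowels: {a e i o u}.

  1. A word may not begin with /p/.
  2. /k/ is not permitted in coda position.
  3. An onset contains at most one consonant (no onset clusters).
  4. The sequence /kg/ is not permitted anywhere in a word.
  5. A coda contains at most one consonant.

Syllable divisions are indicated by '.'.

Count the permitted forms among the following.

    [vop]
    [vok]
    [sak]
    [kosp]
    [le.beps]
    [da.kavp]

[vop] — σ1 onset /v/, coda /p/ ok → permitted
[vok] — violates constraint 2: syllable 1 coda contains /k/ → not permitted
[sak] — violates constraint 2: syllable 1 coda contains /k/ → not permitted
[kosp] — violates constraint 5: syllable 1 coda /sp/ has 2 consonants (> 1) → not permitted
[le.beps] — violates constraint 5: syllable 2 coda /ps/ has 2 consonants (> 1) → not permitted
[da.kavp] — violates constraint 5: syllable 2 coda /vp/ has 2 consonants (> 1) → not permitted
Permitted: [vop] → 1.

1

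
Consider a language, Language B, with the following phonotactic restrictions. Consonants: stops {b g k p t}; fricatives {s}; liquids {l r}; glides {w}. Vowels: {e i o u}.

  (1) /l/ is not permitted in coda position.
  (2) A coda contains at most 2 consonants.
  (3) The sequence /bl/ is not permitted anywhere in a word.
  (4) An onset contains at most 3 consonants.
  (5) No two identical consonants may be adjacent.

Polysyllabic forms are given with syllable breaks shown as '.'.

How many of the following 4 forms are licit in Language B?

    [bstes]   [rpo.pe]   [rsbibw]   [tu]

[bstes] — σ1 onset /bst/ (3C), coda /s/ ok → licit
[rpo.pe] — σ1 onset /rp/ (2C), coda /∅/ ok; σ2 onset /p/, coda /∅/ ok → licit
[rsbibw] — σ1 onset /rsb/ (3C), coda /bw/ (2C) ok → licit
[tu] — σ1 onset /t/, coda /∅/ ok → licit
Licit: [bstes], [rpo.pe], [rsbibw], [tu] → 4.

4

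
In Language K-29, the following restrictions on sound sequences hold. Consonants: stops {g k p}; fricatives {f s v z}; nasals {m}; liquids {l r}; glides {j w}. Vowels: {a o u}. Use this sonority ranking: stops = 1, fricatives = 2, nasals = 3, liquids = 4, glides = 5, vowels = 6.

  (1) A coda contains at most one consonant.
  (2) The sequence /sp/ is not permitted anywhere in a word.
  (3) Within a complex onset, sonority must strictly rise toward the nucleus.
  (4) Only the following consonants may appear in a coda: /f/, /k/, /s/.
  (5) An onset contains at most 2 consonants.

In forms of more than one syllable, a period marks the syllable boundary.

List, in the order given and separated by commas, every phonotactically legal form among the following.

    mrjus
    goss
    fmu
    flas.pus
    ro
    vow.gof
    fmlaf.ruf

mrjus — violates constraint 5: syllable 1 onset /mrj/ has 3 consonants (> 2) → phonotactically illegal
goss — violates constraint 1: syllable 1 coda /ss/ has 2 consonants (> 1) → phonotactically illegal
fmu — σ1 onset /fm/ (2→3 rises), coda /∅/ ok → phonotactically legal
flas.pus — violates constraint 2: contains banned sequence /sp/ → phonotactically illegal
ro — σ1 onset /r/, coda /∅/ ok → phonotactically legal
vow.gof — violates constraint 4: syllable 1 coda contains /w/, which is not a licensed coda consonant → phonotactically illegal
fmlaf.ruf — violates constraint 5: syllable 1 onset /fml/ has 3 consonants (> 2) → phonotactically illegal

fmu, ro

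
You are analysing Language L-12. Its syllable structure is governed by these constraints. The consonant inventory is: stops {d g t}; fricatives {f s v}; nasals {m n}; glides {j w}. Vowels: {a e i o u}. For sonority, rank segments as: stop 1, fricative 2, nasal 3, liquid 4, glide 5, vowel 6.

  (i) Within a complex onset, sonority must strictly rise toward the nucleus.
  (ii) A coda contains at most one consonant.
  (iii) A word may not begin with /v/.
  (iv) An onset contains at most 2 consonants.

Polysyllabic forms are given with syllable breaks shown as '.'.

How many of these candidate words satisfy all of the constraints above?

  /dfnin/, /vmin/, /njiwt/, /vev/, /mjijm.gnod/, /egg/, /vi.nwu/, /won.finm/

/dfnin/ — violates constraint (iv): syllable 1 onset /dfn/ has 3 consonants (> 2) → phonotactically illegal
/vmin/ — violates constraint (iii): word begins with /v/ → phonotactically illegal
/njiwt/ — violates constraint (ii): syllable 1 coda /wt/ has 2 consonants (> 1) → phonotactically illegal
/vev/ — violates constraint (iii): word begins with /v/ → phonotactically illegal
/mjijm.gnod/ — violates constraint (ii): syllable 1 coda /jm/ has 2 consonants (> 1) → phonotactically illegal
/egg/ — violates constraint (ii): syllable 1 coda /gg/ has 2 consonants (> 1) → phonotactically illegal
/vi.nwu/ — violates constraint (iii): word begins with /v/ → phonotactically illegal
/won.finm/ — violates constraint (ii): syllable 2 coda /nm/ has 2 consonants (> 1) → phonotactically illegal
No form is phonotactically legal → 0.

0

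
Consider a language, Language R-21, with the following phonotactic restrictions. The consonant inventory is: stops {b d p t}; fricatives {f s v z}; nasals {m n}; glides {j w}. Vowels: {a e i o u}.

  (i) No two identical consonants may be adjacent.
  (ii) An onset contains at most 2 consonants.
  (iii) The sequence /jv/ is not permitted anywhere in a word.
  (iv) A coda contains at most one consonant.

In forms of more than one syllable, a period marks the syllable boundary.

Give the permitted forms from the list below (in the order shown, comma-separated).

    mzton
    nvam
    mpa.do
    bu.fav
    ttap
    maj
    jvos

mzton — violates constraint (ii): syllable 1 onset /mzt/ has 3 consonants (> 2) → not permitted
nvam — σ1 onset /nv/ (2C), coda /m/ ok → permitted
mpa.do — σ1 onset /mp/ (2C), coda /∅/ ok; σ2 onset /d/, coda /∅/ ok → permitted
bu.fav — σ1 onset /b/, coda /∅/ ok; σ2 onset /f/, coda /v/ ok → permitted
ttap — violates constraint (i): adjacent identical consonants /tt/ → not permitted
maj — σ1 onset /m/, coda /j/ ok → permitted
jvos — violates constraint (iii): contains banned sequence /jv/ → not permitted

nvam, mpa.do, bu.fav, maj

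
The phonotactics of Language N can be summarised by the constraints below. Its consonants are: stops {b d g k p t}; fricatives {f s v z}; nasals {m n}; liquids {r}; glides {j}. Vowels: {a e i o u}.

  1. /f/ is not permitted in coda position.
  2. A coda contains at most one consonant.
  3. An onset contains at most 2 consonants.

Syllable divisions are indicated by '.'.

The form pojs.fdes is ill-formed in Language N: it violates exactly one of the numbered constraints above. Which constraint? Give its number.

2

pojs.fdes: syllable 1 coda /js/ has 2 consonants (> 1).
This is a violation of constraint 2: "A coda contains at most one consonant."
The remaining constraints (1, 3) are satisfied.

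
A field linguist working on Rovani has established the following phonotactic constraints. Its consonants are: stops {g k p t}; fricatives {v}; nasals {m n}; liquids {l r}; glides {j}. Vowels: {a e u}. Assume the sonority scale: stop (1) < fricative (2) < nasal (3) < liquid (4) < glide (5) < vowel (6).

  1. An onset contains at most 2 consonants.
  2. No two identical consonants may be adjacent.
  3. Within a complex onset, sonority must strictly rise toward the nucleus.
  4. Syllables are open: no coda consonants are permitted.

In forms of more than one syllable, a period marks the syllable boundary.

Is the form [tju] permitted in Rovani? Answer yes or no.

[tju] — σ1 onset /tj/ (1→5 rises), coda /∅/ ok → permitted

yes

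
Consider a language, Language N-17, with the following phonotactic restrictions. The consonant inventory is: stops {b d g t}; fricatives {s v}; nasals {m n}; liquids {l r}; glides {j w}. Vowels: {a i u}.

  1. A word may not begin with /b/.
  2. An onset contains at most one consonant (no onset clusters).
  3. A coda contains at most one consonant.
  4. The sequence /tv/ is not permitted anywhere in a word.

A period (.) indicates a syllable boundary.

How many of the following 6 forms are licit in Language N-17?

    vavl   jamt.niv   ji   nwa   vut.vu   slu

1

vavl — violates constraint 3: syllable 1 coda /vl/ has 2 consonants (> 1) → illicit
jamt.niv — violates constraint 3: syllable 1 coda /mt/ has 2 consonants (> 1) → illicit
ji — σ1 onset /j/, coda /∅/ ok → licit
nwa — violates constraint 2: syllable 1 onset /nw/ has 2 consonants (> 1) → illicit
vut.vu — violates constraint 4: contains banned sequence /tv/ → illicit
slu — violates constraint 2: syllable 1 onset /sl/ has 2 consonants (> 1) → illicit
Licit: ji → 1.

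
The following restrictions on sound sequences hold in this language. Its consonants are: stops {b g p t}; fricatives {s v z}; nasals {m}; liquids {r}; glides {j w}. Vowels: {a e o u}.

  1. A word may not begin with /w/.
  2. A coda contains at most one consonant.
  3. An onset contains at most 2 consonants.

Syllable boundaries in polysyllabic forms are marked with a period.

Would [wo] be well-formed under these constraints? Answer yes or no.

no

[wo] — violates constraint 1: word begins with /w/ → ill-formed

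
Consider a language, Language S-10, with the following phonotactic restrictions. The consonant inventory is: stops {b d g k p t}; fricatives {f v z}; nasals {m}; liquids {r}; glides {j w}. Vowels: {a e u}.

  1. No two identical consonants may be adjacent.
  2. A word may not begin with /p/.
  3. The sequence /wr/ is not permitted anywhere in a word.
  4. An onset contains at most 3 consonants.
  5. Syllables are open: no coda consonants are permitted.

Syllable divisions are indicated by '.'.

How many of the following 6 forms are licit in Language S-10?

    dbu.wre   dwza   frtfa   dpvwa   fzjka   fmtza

dbu.wre — violates constraint 3: contains banned sequence /wr/ → illicit
dwza — σ1 onset /dwz/ (3C), coda /∅/ ok → licit
frtfa — violates constraint 4: syllable 1 onset /frtf/ has 4 consonants (> 3) → illicit
dpvwa — violates constraint 4: syllable 1 onset /dpvw/ has 4 consonants (> 3) → illicit
fzjka — violates constraint 4: syllable 1 onset /fzjk/ has 4 consonants (> 3) → illicit
fmtza — violates constraint 4: syllable 1 onset /fmtz/ has 4 consonants (> 3) → illicit
Licit: dwza → 1.

1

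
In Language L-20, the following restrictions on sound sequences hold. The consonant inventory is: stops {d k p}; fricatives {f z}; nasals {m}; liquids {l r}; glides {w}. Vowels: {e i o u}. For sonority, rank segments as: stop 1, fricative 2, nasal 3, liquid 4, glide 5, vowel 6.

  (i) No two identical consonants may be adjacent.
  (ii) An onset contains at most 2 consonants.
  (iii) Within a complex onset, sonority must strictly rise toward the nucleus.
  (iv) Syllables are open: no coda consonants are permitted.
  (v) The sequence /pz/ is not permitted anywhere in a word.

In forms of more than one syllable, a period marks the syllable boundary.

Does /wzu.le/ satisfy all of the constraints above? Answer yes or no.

no

/wzu.le/ — violates constraint (iii): syllable 1 onset /wz/: /w/ (glide, 5) → /z/ (fricative, 2) does not rise → not permitted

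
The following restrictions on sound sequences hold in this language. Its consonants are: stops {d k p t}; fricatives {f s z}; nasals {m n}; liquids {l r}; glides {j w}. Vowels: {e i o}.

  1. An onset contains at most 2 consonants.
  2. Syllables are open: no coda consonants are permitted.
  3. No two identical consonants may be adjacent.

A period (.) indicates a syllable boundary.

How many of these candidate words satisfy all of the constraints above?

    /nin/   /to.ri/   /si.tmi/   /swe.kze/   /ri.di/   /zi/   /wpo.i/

/nin/ — violates constraint 2: syllable 1 coda /n/ has 1 consonant (> 0) → not permitted
/to.ri/ — σ1 onset /t/, coda /∅/ ok; σ2 onset /r/, coda /∅/ ok → permitted
/si.tmi/ — σ1 onset /s/, coda /∅/ ok; σ2 onset /tm/ (2C), coda /∅/ ok → permitted
/swe.kze/ — σ1 onset /sw/ (2C), coda /∅/ ok; σ2 onset /kz/ (2C), coda /∅/ ok → permitted
/ri.di/ — σ1 onset /r/, coda /∅/ ok; σ2 onset /d/, coda /∅/ ok → permitted
/zi/ — σ1 onset /z/, coda /∅/ ok → permitted
/wpo.i/ — σ1 onset /wp/ (2C), coda /∅/ ok; σ2 onset /∅/, coda /∅/ ok → permitted
Permitted: /to.ri/, /si.tmi/, /swe.kze/, /ri.di/, /zi/, /wpo.i/ → 6.

6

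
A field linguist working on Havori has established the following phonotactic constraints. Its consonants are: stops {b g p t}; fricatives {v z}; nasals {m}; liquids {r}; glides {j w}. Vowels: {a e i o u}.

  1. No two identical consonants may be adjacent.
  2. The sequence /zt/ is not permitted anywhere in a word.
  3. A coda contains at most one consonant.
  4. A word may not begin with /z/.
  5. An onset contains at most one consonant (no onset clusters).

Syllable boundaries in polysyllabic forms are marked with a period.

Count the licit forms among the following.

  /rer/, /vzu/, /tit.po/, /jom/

/rer/ — σ1 onset /r/, coda /r/ ok → licit
/vzu/ — violates constraint 5: syllable 1 onset /vz/ has 2 consonants (> 1) → illicit
/tit.po/ — σ1 onset /t/, coda /t/ ok; σ2 onset /p/, coda /∅/ ok → licit
/jom/ — σ1 onset /j/, coda /m/ ok → licit
Licit: /rer/, /tit.po/, /jom/ → 3.

3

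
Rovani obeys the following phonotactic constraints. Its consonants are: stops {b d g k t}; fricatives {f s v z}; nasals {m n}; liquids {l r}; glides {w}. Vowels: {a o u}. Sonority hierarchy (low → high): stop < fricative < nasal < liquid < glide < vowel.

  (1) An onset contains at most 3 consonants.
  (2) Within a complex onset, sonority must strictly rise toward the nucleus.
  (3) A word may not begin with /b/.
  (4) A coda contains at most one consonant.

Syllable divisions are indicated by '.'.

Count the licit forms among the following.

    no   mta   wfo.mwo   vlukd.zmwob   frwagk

1

no — σ1 onset /n/, coda /∅/ ok → licit
mta — violates constraint 2: syllable 1 onset /mt/: /m/ (nasal, 3) → /t/ (stop, 1) does not rise → illicit
wfo.mwo — violates constraint 2: syllable 1 onset /wf/: /w/ (glide, 5) → /f/ (fricative, 2) does not rise → illicit
vlukd.zmwob — violates constraint 4: syllable 1 coda /kd/ has 2 consonants (> 1) → illicit
frwagk — violates constraint 4: syllable 1 coda /gk/ has 2 consonants (> 1) → illicit
Licit: no → 1.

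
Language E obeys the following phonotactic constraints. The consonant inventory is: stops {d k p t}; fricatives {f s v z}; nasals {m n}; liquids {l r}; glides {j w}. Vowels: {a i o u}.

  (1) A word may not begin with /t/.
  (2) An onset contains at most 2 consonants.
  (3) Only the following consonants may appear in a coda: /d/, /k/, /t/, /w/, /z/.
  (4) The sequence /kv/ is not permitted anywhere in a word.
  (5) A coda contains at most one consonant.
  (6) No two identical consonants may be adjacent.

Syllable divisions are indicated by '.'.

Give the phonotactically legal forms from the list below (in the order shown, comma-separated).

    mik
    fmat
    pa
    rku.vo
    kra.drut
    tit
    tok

mik — σ1 onset /m/, coda /k/ ok → phonotactically legal
fmat — σ1 onset /fm/ (2C), coda /t/ ok → phonotactically legal
pa — σ1 onset /p/, coda /∅/ ok → phonotactically legal
rku.vo — σ1 onset /rk/ (2C), coda /∅/ ok; σ2 onset /v/, coda /∅/ ok → phonotactically legal
kra.drut — σ1 onset /kr/ (2C), coda /∅/ ok; σ2 onset /dr/ (2C), coda /t/ ok → phonotactically legal
tit — violates constraint 1: word begins with /t/ → phonotactically illegal
tok — violates constraint 1: word begins with /t/ → phonotactically illegal

mik, fmat, pa, rku.vo, kra.drut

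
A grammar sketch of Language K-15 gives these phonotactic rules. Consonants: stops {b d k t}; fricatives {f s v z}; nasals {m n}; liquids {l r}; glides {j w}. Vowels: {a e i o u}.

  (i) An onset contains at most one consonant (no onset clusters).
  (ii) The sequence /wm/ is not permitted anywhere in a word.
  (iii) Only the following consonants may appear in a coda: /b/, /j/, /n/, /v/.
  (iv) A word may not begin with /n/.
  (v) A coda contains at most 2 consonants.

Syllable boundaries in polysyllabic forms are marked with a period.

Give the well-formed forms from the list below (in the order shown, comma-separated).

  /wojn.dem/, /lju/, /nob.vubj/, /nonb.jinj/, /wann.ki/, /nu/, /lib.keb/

/wojn.dem/ — violates constraint (iii): syllable 2 coda contains /m/, which is not a licensed coda consonant → ill-formed
/lju/ — violates constraint (i): syllable 1 onset /lj/ has 2 consonants (> 1) → ill-formed
/nob.vubj/ — violates constraint (iv): word begins with /n/ → ill-formed
/nonb.jinj/ — violates constraint (iv): word begins with /n/ → ill-formed
/wann.ki/ — σ1 onset /w/, coda /nn/ (2C) ok; σ2 onset /k/, coda /∅/ ok → well-formed
/nu/ — violates constraint (iv): word begins with /n/ → ill-formed
/lib.keb/ — σ1 onset /l/, coda /b/ ok; σ2 onset /k/, coda /b/ ok → well-formed

/wann.ki/, /lib.keb/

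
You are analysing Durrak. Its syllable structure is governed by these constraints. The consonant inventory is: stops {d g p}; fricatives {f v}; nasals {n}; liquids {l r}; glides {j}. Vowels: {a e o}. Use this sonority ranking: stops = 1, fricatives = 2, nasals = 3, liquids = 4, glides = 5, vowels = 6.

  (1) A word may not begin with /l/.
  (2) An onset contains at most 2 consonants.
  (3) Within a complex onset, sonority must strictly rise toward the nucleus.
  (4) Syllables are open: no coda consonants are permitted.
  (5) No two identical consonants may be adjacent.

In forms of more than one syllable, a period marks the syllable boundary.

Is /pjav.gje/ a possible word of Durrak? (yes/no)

no

/pjav.gje/ — violates constraint 4: syllable 1 coda /v/ has 1 consonant (> 0) → illicit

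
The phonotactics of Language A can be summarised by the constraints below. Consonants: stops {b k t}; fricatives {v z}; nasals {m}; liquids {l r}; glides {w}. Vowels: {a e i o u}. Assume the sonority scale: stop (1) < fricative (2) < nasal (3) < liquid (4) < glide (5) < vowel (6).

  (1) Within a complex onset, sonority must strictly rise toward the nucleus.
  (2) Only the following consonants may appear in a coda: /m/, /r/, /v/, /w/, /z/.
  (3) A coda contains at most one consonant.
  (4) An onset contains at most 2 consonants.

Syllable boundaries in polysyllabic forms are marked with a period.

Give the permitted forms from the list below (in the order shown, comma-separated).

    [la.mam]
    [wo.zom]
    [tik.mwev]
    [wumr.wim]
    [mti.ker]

[la.mam] — σ1 onset /l/, coda /∅/ ok; σ2 onset /m/, coda /m/ ok → permitted
[wo.zom] — σ1 onset /w/, coda /∅/ ok; σ2 onset /z/, coda /m/ ok → permitted
[tik.mwev] — violates constraint 2: syllable 1 coda contains /k/, which is not a licensed coda consonant → not permitted
[wumr.wim] — violates constraint 3: syllable 1 coda /mr/ has 2 consonants (> 1) → not permitted
[mti.ker] — violates constraint 1: syllable 1 onset /mt/: /m/ (nasal, 3) → /t/ (stop, 1) does not rise → not permitted

[la.mam], [wo.zom]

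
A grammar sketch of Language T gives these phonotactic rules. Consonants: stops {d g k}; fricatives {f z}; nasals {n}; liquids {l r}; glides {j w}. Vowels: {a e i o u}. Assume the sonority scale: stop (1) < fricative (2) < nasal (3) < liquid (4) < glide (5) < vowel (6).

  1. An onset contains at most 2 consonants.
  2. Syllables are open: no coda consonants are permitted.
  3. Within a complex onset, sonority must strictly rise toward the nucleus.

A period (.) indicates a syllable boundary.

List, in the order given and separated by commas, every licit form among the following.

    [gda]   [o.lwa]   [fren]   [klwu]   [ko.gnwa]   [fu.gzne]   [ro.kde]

[o.lwa]

[gda] — violates constraint 3: syllable 1 onset /gd/: /g/ (stop, 1) → /d/ (stop, 1) does not rise → illicit
[o.lwa] — σ1 onset /∅/, coda /∅/ ok; σ2 onset /lw/ (4→5 rises), coda /∅/ ok → licit
[fren] — violates constraint 2: syllable 1 coda /n/ has 1 consonant (> 0) → illicit
[klwu] — violates constraint 1: syllable 1 onset /klw/ has 3 consonants (> 2) → illicit
[ko.gnwa] — violates constraint 1: syllable 2 onset /gnw/ has 3 consonants (> 2) → illicit
[fu.gzne] — violates constraint 1: syllable 2 onset /gzn/ has 3 consonants (> 2) → illicit
[ro.kde] — violates constraint 3: syllable 2 onset /kd/: /k/ (stop, 1) → /d/ (stop, 1) does not rise → illicit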